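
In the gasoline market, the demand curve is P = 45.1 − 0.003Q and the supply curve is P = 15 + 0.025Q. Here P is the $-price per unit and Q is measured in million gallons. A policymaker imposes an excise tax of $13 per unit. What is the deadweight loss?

$3017.86 million

Competitive equilibrium: 45.1 − 0.003Q = 15 + 0.025Q → Q* = 1075, P* = 41.875.
With the tax, the buyer price exceeds the seller price by 13: (45.1 − 0.003Q) − (15 + 0.025Q) = 13 → Q' = 610.7143.
ΔQ = 1075 − 610.7143 = 464.2857; the wedge equals the tax, 13.
Deadweight loss = ½ × 464.2857 × 13 = $3017.86 million.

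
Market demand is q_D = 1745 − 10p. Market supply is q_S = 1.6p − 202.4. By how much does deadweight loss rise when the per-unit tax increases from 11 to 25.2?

In inverse form: demand p = 174.5 − 0.1q, supply p = 126.5 + 0.625q.
Competitive equilibrium: 174.5 − 0.1q = 126.5 + 0.625q → q* = 66.2069, p* = 167.8793.
For a per-unit tax t: Δq = t/0.725, so DWL = ½·t·(t/0.725) = t²/1.45.
At t = 11: DWL = 83.448. At t = 25.2: DWL = 437.959.
Increase = 437.959 − 83.448 = 354.51.

354.51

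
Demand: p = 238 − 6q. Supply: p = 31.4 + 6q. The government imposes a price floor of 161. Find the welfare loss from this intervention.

115.28

Competitive equilibrium: 238 − 6q = 31.4 + 6q → q* = 17.2167, p* = 134.7.
At the floor p = 161, quantity demanded = (238 − 161)/6 = 12.8333.
Sellers' marginal cost at q' = 12.8333: 31.4 + 6·12.8333 = 108.3998.
Δq = 17.2167 − 12.8333 = 4.3834; wedge = 161 − 108.3998 = 52.6002.
The triangle = ½ × 4.3834 × 52.6002 = 115.28.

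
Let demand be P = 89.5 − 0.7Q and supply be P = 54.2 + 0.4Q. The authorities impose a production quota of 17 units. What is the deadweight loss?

Competitive equilibrium: 89.5 − 0.7Q = 54.2 + 0.4Q → Q* = 32.0909, P* = 67.0364.
At Q = 17: demand price = 89.5 − 0.7·17 = 77.6; supply price = 54.2 + 0.4·17 = 61.
ΔQ = 32.0909 − 17 = 15.0909; wedge = 77.6 − 61 = 16.6.
Welfare loss = ½ × 15.0909 × 16.6 = 125.25.

125.25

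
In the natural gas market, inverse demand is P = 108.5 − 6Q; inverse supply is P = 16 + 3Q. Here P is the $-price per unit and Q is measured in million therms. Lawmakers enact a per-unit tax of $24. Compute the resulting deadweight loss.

$32 million

Competitive equilibrium: 108.5 − 6Q = 16 + 3Q → Q* = 10.2778, P* = 46.8333.
With the tax, the buyer price exceeds the seller price by 24: (108.5 − 6Q) − (16 + 3Q) = 24 → Q' = 7.6111.
ΔQ = 10.2778 − 7.6111 = 2.6667; the wedge equals the tax, 24.
Welfare loss = ½ × 2.6667 × 24 = $32 million.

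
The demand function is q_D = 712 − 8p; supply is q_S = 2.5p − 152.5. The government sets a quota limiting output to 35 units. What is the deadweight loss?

88.23

In inverse form: demand p = 89 − 0.125q, supply p = 61 + 0.4q.
Competitive equilibrium: 89 − 0.125q = 61 + 0.4q → q* = 53.3333, p* = 82.3333.
At q = 35: demand price = 89 − 0.125·35 = 84.625; supply price = 61 + 0.4·35 = 75.
Δq = 53.3333 − 35 = 18.3333; wedge = 84.625 − 75 = 9.625.
Deadweight loss = ½ × 18.3333 × 9.625 = 88.23.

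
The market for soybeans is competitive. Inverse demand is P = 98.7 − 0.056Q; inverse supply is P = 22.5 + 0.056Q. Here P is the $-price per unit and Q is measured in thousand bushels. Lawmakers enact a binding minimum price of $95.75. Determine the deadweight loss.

Competitive equilibrium: 98.7 − 0.056Q = 22.5 + 0.056Q → Q* = 680.3571, P* = 60.6.
At the floor P = 95.75, quantity demanded = (98.7 − 95.75)/0.056 = 52.6786.
Sellers' marginal cost at Q' = 52.6786: 22.5 + 0.056·52.6786 = 25.45.
ΔQ = 680.3571 − 52.6786 = 627.6785; wedge = 95.75 − 25.45 = 70.3.
The triangle = ½ × 627.6785 × 70.3 = $22062.90 thousand.

$22062.90 thousand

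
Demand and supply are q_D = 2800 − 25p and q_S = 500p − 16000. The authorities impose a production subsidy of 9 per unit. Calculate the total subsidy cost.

19071.43

In inverse form: demand p = 112 − 0.04q, supply p = 32 + 0.002q.
Competitive equilibrium: 112 − 0.04q = 32 + 0.002q → q* = 1904.7619, p* = 35.8095.
The subsidy lowers effective supply by 9: p = 23 + 0.002q.
New quantity: 112 − 0.04q = 23 + 0.002q → q' = 2119.0476.
Total subsidy cost = 9 × 2119.0476 = 19071.43.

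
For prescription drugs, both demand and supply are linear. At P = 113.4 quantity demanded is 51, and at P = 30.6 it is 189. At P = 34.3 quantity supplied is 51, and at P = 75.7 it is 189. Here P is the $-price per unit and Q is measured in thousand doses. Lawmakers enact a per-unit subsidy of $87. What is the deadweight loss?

Demand slope = (30.6 − 113.4)/(189 − 51) = −0.6, so P = 144 − 0.6Q.
Supply slope = (75.7 − 34.3)/(189 − 51) = 0.3, so P = 19 + 0.3Q.
Competitive equilibrium: 144 − 0.6Q = 19 + 0.3Q → Q* = 138.8889, P* = 60.6667.
The subsidy lowers effective supply by 87: P = 0.3Q − 68.
New quantity: 144 − 0.6Q = 0.3Q − 68 → Q' = 235.5556.
Overproduction ΔQ = 235.5556 − 138.8889 = 96.6667; wedge = subsidy = 87.
Deadweight loss = ½ × 96.6667 × 87 = $4205 thousand.

$4205 thousand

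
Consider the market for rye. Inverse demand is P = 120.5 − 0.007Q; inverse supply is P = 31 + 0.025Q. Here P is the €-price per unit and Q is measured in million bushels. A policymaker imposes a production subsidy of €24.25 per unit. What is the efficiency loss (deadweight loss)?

Competitive equilibrium: 120.5 − 0.007Q = 31 + 0.025Q → Q* = 2796.875, P* = 100.9219.
The subsidy lowers effective supply by 24.25: P = 6.75 + 0.025Q.
New quantity: 120.5 − 0.007Q = 6.75 + 0.025Q → Q' = 3554.6875.
Overproduction ΔQ = 3554.6875 − 2796.875 = 757.8125; wedge = subsidy = 24.25.
The triangle = ½ × 757.8125 × 24.25 = €9188.48 million.

€9188.48 million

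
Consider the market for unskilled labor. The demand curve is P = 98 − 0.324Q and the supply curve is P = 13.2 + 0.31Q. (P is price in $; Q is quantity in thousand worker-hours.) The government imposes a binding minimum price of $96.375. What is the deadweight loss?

Competitive equilibrium: 98 − 0.324Q = 13.2 + 0.31Q → Q* = 133.7539, P* = 54.6637.
At the floor P = 96.375, quantity demanded = (98 − 96.375)/0.324 = 5.0154.
Sellers' marginal cost at Q' = 5.0154: 13.2 + 0.31·5.0154 = 14.7548.
ΔQ = 133.7539 − 5.0154 = 128.7385; wedge = 96.375 − 14.7548 = 81.6202.
DWL = ½ × 128.7385 × 81.6202 = $5253.83 thousand.

$5253.83 thousand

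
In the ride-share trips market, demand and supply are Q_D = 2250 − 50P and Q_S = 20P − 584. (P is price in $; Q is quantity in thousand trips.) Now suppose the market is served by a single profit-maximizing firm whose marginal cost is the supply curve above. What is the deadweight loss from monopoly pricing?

$88.06 thousand

In inverse form: demand P = 45 − 0.02Q, supply P = 29.2 + 0.05Q.
Competitive equilibrium: 45 − 0.02Q = 29.2 + 0.05Q → Q* = 225.7143, P* = 40.4857.
Marginal revenue: MR = 45 − 0.04Q. Set MR = MC: 45 − 0.04Q = 29.2 + 0.05Q → Q_m = 175.5556.
Price P_m = 45 − 0.02·175.5556 = 41.4889; MC(Q_m) = 29.2 + 0.05·175.5556 = 37.9778.
Competitive Q* = 225.7143, so ΔQ = 50.1587; wedge = 41.4889 − 37.9778 = 3.5111.
Deadweight loss = ½ × 50.1587 × 3.5111 = $88.06 thousand.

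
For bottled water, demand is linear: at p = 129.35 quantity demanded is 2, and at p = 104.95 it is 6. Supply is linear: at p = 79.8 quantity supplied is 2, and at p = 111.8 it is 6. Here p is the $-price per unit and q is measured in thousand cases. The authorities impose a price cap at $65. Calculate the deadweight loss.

Demand slope = (104.95 − 129.35)/(6 − 2) = −6.1, so p = 141.55 − 6.1q.
Supply slope = (111.8 − 79.8)/(6 − 2) = 8, so p = 63.8 + 8q.
Competitive equilibrium: 141.55 − 6.1q = 63.8 + 8q → q* = 5.5142, p* = 107.9135.
At the ceiling p = 65, quantity supplied = (65 − 63.8)/8 = 0.15.
Willingness to pay at q' = 0.15: 141.55 − 6.1·0.15 = 140.635.
Δq = 5.5142 − 0.15 = 5.3642; wedge = 140.635 − 65 = 75.635.
DWL = ½ × 5.3642 × 75.635 = $202.86 thousand.

$202.86 thousand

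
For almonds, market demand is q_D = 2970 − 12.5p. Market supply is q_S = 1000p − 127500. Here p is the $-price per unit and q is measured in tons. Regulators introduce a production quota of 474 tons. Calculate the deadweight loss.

$31739.20

In inverse form: demand p = 237.6 − 0.08q, supply p = 127.5 + 0.001q.
Competitive equilibrium: 237.6 − 0.08q = 127.5 + 0.001q → q* = 1359.2593, p* = 128.8593.
At q = 474: demand price = 237.6 − 0.08·474 = 199.68; supply price = 127.5 + 0.001·474 = 127.974.
Δq = 1359.2593 − 474 = 885.2593; wedge = 199.68 − 127.974 = 71.706.
Welfare loss = ½ × 885.2593 × 71.706 = $31739.20.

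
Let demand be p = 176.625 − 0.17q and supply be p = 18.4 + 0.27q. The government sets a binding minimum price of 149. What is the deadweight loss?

Competitive equilibrium: 176.625 − 0.17q = 18.4 + 0.27q → q* = 359.6023, p* = 115.4926.
At the floor p = 149, quantity demanded = (176.625 − 149)/0.17 = 162.5.
Sellers' marginal cost at q' = 162.5: 18.4 + 0.27·162.5 = 62.275.
Δq = 359.6023 − 162.5 = 197.1023; wedge = 149 − 62.275 = 86.725.
Welfare loss = ½ × 197.1023 × 86.725 = 8546.85.

8546.85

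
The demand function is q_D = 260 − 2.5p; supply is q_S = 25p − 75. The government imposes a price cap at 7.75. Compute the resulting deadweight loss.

In inverse form: demand p = 104 − 0.4q, supply p = 3 + 0.04q.
Competitive equilibrium: 104 − 0.4q = 3 + 0.04q → q* = 229.5455, p* = 12.1818.
At the ceiling p = 7.75, quantity supplied = (7.75 − 3)/0.04 = 118.75.
Willingness to pay at q' = 118.75: 104 − 0.4·118.75 = 56.5.
Δq = 229.5455 − 118.75 = 110.7955; wedge = 56.5 − 7.75 = 48.75.
Deadweight loss = ½ × 110.7955 × 48.75 = 2700.64.

2700.64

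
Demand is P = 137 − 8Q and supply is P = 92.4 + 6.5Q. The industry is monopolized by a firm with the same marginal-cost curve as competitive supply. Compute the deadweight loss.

8.67

Competitive equilibrium: 137 − 8Q = 92.4 + 6.5Q → Q* = 3.0759, P* = 112.3931.
Marginal revenue: MR = 137 − 16Q. Set MR = MC: 137 − 16Q = 92.4 + 6.5Q → Q_m = 1.9822.
Price P_m = 137 − 8·1.9822 = 121.1424; MC(Q_m) = 92.4 + 6.5·1.9822 = 105.2843.
Competitive Q* = 3.0759, so ΔQ = 1.0937; wedge = 121.1424 − 105.2843 = 15.8581.
DWL = ½ × 1.0937 × 15.8581 = 8.67.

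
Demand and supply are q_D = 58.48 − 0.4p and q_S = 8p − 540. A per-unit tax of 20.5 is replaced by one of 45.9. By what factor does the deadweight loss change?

5.013

In inverse form: demand p = 146.2 − 2.5q, supply p = 67.5 + 0.125q.
Competitive equilibrium: 146.2 − 2.5q = 67.5 + 0.125q → q* = 29.981, p* = 71.2476.
For a per-unit tax t: Δq = t/2.625, so DWL = ½·t·(t/2.625) = t²/5.25.
At t = 20.5: DWL = 80.048. At t = 45.9: DWL = 401.297.
Ratio = (45.9/20.5)² = 5.013.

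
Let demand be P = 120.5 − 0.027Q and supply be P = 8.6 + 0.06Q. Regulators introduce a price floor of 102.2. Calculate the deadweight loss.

16103.09

Competitive equilibrium: 120.5 − 0.027Q = 8.6 + 0.06Q → Q* = 1286.2069, P* = 85.77241.
At the floor P = 102.2, quantity demanded = (120.5 − 102.2)/0.027 = 677.77778.
Sellers' marginal cost at Q' = 677.77778: 8.6 + 0.06·677.77778 = 49.26667.
ΔQ = 1286.2069 − 677.77778 = 608.42912; wedge = 102.2 − 49.26667 = 52.93333.
The triangle = ½ × 608.42912 × 52.93333 = 16103.09.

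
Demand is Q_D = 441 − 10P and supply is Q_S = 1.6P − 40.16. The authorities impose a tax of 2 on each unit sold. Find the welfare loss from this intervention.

In inverse form: demand P = 44.1 − 0.1Q, supply P = 25.1 + 0.625Q.
Competitive equilibrium: 44.1 − 0.1Q = 25.1 + 0.625Q → Q* = 26.2069, P* = 41.4793.
With the tax, the buyer price exceeds the seller price by 2: (44.1 − 0.1Q) − (25.1 + 0.625Q) = 2 → Q' = 23.4483.
ΔQ = 26.2069 − 23.4483 = 2.7586; the wedge equals the tax, 2.
Welfare loss = ½ × 2.7586 × 2 = 2.76.

2.76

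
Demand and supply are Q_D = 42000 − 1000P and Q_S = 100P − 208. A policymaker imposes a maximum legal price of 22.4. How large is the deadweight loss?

In inverse form: demand P = 42 − 0.001Q, supply P = 2.08 + 0.01Q.
Competitive equilibrium: 42 − 0.001Q = 2.08 + 0.01Q → Q* = 3629.0909, P* = 38.3709.
At the ceiling P = 22.4, quantity supplied = (22.4 − 2.08)/0.01 = 2032.
Willingness to pay at Q' = 2032: 42 − 0.001·2032 = 39.968.
ΔQ = 3629.0909 − 2032 = 1597.0909; wedge = 39.968 − 22.4 = 17.568.
The triangle = ½ × 1597.0909 × 17.568 = 14028.85.

14028.85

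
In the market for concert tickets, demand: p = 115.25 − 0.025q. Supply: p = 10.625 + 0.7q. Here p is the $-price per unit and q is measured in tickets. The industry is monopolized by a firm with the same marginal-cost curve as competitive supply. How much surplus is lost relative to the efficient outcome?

Competitive equilibrium: 115.25 − 0.025q = 10.625 + 0.7q → q* = 144.3103, p* = 111.6422.
Marginal revenue: MR = 115.25 − 0.05q. Set MR = MC: 115.25 − 0.05q = 10.625 + 0.7q → q_m = 139.5.
Price p_m = 115.25 − 0.025·139.5 = 111.7625; MC(q_m) = 10.625 + 0.7·139.5 = 108.275.
Competitive q* = 144.3103, so Δq = 4.8103; wedge = 111.7625 − 108.275 = 3.4875.
The triangle = ½ × 4.8103 × 3.4875 = $8.39.

$8.39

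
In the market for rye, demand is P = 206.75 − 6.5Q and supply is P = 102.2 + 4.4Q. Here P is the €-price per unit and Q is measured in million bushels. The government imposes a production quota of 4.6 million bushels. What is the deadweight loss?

Competitive equilibrium: 206.75 − 6.5Q = 102.2 + 4.4Q → Q* = 9.5917, P* = 144.4037.
At Q = 4.6: demand price = 206.75 − 6.5·4.6 = 176.85; supply price = 102.2 + 4.4·4.6 = 122.44.
ΔQ = 9.5917 − 4.6 = 4.9917; wedge = 176.85 − 122.44 = 54.41.
Deadweight loss = ½ × 4.9917 × 54.41 = €135.80 million.

€135.80 million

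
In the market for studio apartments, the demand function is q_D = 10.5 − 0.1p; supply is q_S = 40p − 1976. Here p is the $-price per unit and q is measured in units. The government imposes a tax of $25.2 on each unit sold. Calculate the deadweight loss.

$31.67

In inverse form: demand p = 105 − 10q, supply p = 49.4 + 0.025q.
Competitive equilibrium: 105 − 10q = 49.4 + 0.025q → q* = 5.5461, p* = 49.5387.
With the tax, the buyer price exceeds the seller price by 25.2: (105 − 10q) − (49.4 + 0.025q) = 25.2 → q' = 3.0324.
Δq = 5.5461 − 3.0324 = 2.5137; the wedge equals the tax, 25.2.
The triangle = ½ × 2.5137 × 25.2 = $31.67.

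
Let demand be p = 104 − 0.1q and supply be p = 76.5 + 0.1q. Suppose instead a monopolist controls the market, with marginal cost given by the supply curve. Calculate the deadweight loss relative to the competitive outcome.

Competitive equilibrium: 104 − 0.1q = 76.5 + 0.1q → q* = 137.5, p* = 90.25.
Marginal revenue: MR = 104 − 0.2q. Set MR = MC: 104 − 0.2q = 76.5 + 0.1q → q_m = 91.6667.
Price p_m = 104 − 0.1·91.6667 = 94.8333; MC(q_m) = 76.5 + 0.1·91.6667 = 85.6667.
Competitive q* = 137.5, so Δq = 45.8333; wedge = 94.8333 − 85.6667 = 9.1666.
The triangle = ½ × 45.8333 × 9.1666 = 210.07.

210.07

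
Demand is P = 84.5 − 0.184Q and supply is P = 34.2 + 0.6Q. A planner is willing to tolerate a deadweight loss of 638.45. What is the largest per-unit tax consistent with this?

Competitive equilibrium: 84.5 − 0.184Q = 34.2 + 0.6Q → Q* = 64.1582, P* = 72.6949.
A tax t gives ΔQ = t/0.784 and wedge t, so DWL = t²/1.568.
t²/1.568 = 638.45 → t² = 1001.0896 → t = 31.64.

31.64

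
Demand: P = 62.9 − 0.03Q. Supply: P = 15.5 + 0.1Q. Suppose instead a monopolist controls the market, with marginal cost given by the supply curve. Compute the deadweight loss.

303.80

Competitive equilibrium: 62.9 − 0.03Q = 15.5 + 0.1Q → Q* = 364.6154, P* = 51.9615.
Marginal revenue: MR = 62.9 − 0.06Q. Set MR = MC: 62.9 − 0.06Q = 15.5 + 0.1Q → Q_m = 296.25.
Price P_m = 62.9 − 0.03·296.25 = 54.0125; MC(Q_m) = 15.5 + 0.1·296.25 = 45.125.
Competitive Q* = 364.6154, so ΔQ = 68.3654; wedge = 54.0125 − 45.125 = 8.8875.
Welfare loss = ½ × 68.3654 × 8.8875 = 303.80.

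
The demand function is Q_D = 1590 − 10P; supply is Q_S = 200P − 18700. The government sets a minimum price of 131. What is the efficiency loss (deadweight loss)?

In inverse form: demand P = 159 − 0.1Q, supply P = 93.5 + 0.005Q.
Competitive equilibrium: 159 − 0.1Q = 93.5 + 0.005Q → Q* = 623.8095, P* = 96.619.
At the floor P = 131, quantity demanded = (159 − 131)/0.1 = 280.
Sellers' marginal cost at Q' = 280: 93.5 + 0.005·280 = 94.9.
ΔQ = 623.8095 − 280 = 343.8095; wedge = 131 − 94.9 = 36.1.
Welfare loss = ½ × 343.8095 × 36.1 = 6205.76.

6205.76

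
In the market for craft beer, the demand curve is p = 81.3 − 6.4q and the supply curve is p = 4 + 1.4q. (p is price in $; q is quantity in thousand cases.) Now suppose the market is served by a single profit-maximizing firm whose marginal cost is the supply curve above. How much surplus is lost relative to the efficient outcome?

Competitive equilibrium: 81.3 − 6.4q = 4 + 1.4q → q* = 9.9103, p* = 17.8744.
Marginal revenue: MR = 81.3 − 12.8q. Set MR = MC: 81.3 − 12.8q = 4 + 1.4q → q_m = 5.4437.
Price p_m = 81.3 − 6.4·5.4437 = 46.4603; MC(q_m) = 4 + 1.4·5.4437 = 11.6212.
Competitive q* = 9.9103, so Δq = 4.4666; wedge = 46.4603 − 11.6212 = 34.8391.
DWL = ½ × 4.4666 × 34.8391 = $77.81 thousand.

$77.81 thousand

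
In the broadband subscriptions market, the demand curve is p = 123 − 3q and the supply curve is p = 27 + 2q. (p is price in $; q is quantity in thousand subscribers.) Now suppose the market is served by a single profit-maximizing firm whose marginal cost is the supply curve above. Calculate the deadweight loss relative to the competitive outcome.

Competitive equilibrium: 123 − 3q = 27 + 2q → q* = 19.2, p* = 65.4.
Marginal revenue: MR = 123 − 6q. Set MR = MC: 123 − 6q = 27 + 2q → q_m = 12.
Price p_m = 123 − 3·12 = 87; MC(q_m) = 27 + 2·12 = 51.
Competitive q* = 19.2, so Δq = 7.2; wedge = 87 − 51 = 36.
Deadweight loss = ½ × 7.2 × 36 = $129.60 thousand.

$129.60 thousand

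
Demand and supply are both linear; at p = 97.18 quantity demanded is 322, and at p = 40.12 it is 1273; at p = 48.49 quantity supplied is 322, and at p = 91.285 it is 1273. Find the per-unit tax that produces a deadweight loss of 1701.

Demand slope = (40.12 − 97.18)/(1273 − 322) = −0.06, so p = 116.5 − 0.06q.
Supply slope = (91.285 − 48.49)/(1273 − 322) = 0.045, so p = 34 + 0.045q.
Competitive equilibrium: 116.5 − 0.06q = 34 + 0.045q → q* = 785.7143, p* = 69.3571.
A tax t gives Δq = t/0.105 and wedge t, so DWL = t²/0.21.
t²/0.21 = 1701 → t² = 357.21 → t = 18.9.

18.9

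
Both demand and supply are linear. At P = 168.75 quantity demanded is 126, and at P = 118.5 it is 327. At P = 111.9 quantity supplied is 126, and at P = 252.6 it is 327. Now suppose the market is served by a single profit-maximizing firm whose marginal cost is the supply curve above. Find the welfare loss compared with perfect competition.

712.03

Demand slope = (118.5 − 168.75)/(327 − 126) = −0.25, so P = 200.25 − 0.25Q.
Supply slope = (252.6 − 111.9)/(327 − 126) = 0.7, so P = 23.7 + 0.7Q.
Competitive equilibrium: 200.25 − 0.25Q = 23.7 + 0.7Q → Q* = 185.8421, P* = 153.7895.
Marginal revenue: MR = 200.25 − 0.5Q. Set MR = MC: 200.25 − 0.5Q = 23.7 + 0.7Q → Q_m = 147.125.
Price P_m = 200.25 − 0.25·147.125 = 163.4688; MC(Q_m) = 23.7 + 0.7·147.125 = 126.6875.
Competitive Q* = 185.8421, so ΔQ = 38.7171; wedge = 163.4688 − 126.6875 = 36.7813.
Deadweight loss = ½ × 38.7171 × 36.7813 = 712.03.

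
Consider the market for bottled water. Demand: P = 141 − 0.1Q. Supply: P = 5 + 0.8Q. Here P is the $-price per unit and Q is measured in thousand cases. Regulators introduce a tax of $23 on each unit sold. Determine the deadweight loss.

$293.89 thousand

Competitive equilibrium: 141 − 0.1Q = 5 + 0.8Q → Q* = 151.1111, P* = 125.8889.
With the tax, the buyer price exceeds the seller price by 23: (141 − 0.1Q) − (5 + 0.8Q) = 23 → Q' = 125.5556.
ΔQ = 151.1111 − 125.5556 = 25.5555; the wedge equals the tax, 23.
DWL = ½ × 25.5555 × 23 = $293.89 thousand.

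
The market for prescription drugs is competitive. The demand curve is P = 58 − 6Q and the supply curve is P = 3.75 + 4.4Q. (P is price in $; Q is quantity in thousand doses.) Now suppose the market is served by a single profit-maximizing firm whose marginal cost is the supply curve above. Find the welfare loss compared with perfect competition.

$18.94 thousand

Competitive equilibrium: 58 − 6Q = 3.75 + 4.4Q → Q* = 5.2163, P* = 26.7019.
Marginal revenue: MR = 58 − 12Q. Set MR = MC: 58 − 12Q = 3.75 + 4.4Q → Q_m = 3.3079.
Price P_m = 58 − 6·3.3079 = 38.1526; MC(Q_m) = 3.75 + 4.4·3.3079 = 18.3048.
Competitive Q* = 5.2163, so ΔQ = 1.9084; wedge = 38.1526 − 18.3048 = 19.8478.
The triangle = ½ × 1.9084 × 19.8478 = $18.94 thousand.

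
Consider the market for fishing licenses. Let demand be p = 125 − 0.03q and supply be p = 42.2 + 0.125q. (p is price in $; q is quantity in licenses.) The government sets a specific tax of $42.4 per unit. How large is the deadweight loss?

Competitive equilibrium: 125 − 0.03q = 42.2 + 0.125q → q* = 534.19355, p* = 108.97419.
With the tax, the buyer price exceeds the seller price by 42.4: (125 − 0.03q) − (42.2 + 0.125q) = 42.4 → q' = 260.64516.
Δq = 534.19355 − 260.64516 = 273.54839; the wedge equals the tax, 42.4.
DWL = ½ × 273.54839 × 42.4 = $5799.23.

$5799.23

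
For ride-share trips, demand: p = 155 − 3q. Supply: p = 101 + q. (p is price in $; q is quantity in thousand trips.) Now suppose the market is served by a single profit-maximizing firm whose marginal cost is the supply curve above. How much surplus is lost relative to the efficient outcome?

$66.95 thousand

Competitive equilibrium: 155 − 3q = 101 + q → q* = 13.5, p* = 114.5.
Marginal revenue: MR = 155 − 6q. Set MR = MC: 155 − 6q = 101 + q → q_m = 7.7143.
Price p_m = 155 − 3·7.7143 = 131.8571; MC(q_m) = 101 + 1·7.7143 = 108.7143.
Competitive q* = 13.5, so Δq = 5.7857; wedge = 131.8571 − 108.7143 = 23.1428.
DWL = ½ × 5.7857 × 23.1428 = $66.95 thousand.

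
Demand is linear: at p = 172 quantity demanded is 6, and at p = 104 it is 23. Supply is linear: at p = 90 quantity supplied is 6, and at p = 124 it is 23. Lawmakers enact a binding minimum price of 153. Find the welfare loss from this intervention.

Demand slope = (104 − 172)/(23 − 6) = −4, so p = 196 − 4q.
Supply slope = (124 − 90)/(23 − 6) = 2, so p = 78 + 2q.
Competitive equilibrium: 196 − 4q = 78 + 2q → q* = 19.6667, p* = 117.3333.
At the floor p = 153, quantity demanded = (196 − 153)/4 = 10.75.
Sellers' marginal cost at q' = 10.75: 78 + 2·10.75 = 99.5.
Δq = 19.6667 − 10.75 = 8.9167; wedge = 153 − 99.5 = 53.5.
Welfare loss = ½ × 8.9167 × 53.5 = 238.52.

238.52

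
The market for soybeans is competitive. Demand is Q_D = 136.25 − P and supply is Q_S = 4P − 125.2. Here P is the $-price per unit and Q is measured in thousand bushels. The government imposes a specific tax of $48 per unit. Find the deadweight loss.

In inverse form: demand P = 136.25 − Q, supply P = 31.3 + 0.25Q.
Competitive equilibrium: 136.25 − Q = 31.3 + 0.25Q → Q* = 83.96, P* = 52.29.
With the tax, the buyer price exceeds the seller price by 48: (136.25 − Q) − (31.3 + 0.25Q) = 48 → Q' = 45.56.
ΔQ = 83.96 − 45.56 = 38.4; the wedge equals the tax, 48.
The triangle = ½ × 38.4 × 48 = $921.60 thousand.

$921.60 thousand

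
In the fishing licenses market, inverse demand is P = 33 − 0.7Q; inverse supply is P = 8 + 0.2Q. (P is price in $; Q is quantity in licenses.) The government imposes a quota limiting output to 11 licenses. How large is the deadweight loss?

Competitive equilibrium: 33 − 0.7Q = 8 + 0.2Q → Q* = 27.7778, P* = 13.5556.
At Q = 11: demand price = 33 − 0.7·11 = 25.3; supply price = 8 + 0.2·11 = 10.2.
ΔQ = 27.7778 − 11 = 16.7778; wedge = 25.3 − 10.2 = 15.1.
Deadweight loss = ½ × 16.7778 × 15.1 = $126.67.

$126.67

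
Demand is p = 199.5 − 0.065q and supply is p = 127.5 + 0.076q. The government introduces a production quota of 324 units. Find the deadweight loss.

Competitive equilibrium: 199.5 − 0.065q = 127.5 + 0.076q → q* = 510.6383, p* = 166.3085.
At q = 324: demand price = 199.5 − 0.065·324 = 178.44; supply price = 127.5 + 0.076·324 = 152.124.
Δq = 510.6383 − 324 = 186.6383; wedge = 178.44 − 152.124 = 26.316.
Deadweight loss = ½ × 186.6383 × 26.316 = 2455.79.

2455.79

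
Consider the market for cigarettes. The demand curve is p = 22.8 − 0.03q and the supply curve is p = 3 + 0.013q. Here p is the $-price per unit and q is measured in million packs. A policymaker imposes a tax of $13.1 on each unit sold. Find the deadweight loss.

Competitive equilibrium: 22.8 − 0.03q = 3 + 0.013q → q* = 460.46512, p* = 8.98605.
With the tax, the buyer price exceeds the seller price by 13.1: (22.8 − 0.03q) − (3 + 0.013q) = 13.1 → q' = 155.81395.
Δq = 460.46512 − 155.81395 = 304.65117; the wedge equals the tax, 13.1.
Welfare loss = ½ × 304.65117 × 13.1 = $1995.47 million.

$1995.47 million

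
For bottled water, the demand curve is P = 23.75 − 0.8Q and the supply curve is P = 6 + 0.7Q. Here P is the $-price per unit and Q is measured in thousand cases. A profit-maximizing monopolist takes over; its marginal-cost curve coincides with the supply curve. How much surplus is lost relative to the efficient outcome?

$12.71 thousand

Competitive equilibrium: 23.75 − 0.8Q = 6 + 0.7Q → Q* = 11.8333, P* = 14.2833.
Marginal revenue: MR = 23.75 − 1.6Q. Set MR = MC: 23.75 − 1.6Q = 6 + 0.7Q → Q_m = 7.7174.
Price P_m = 23.75 − 0.8·7.7174 = 17.5761; MC(Q_m) = 6 + 0.7·7.7174 = 11.4022.
Competitive Q* = 11.8333, so ΔQ = 4.1159; wedge = 17.5761 − 11.4022 = 6.1739.
The triangle = ½ × 4.1159 × 6.1739 = $12.71 thousand.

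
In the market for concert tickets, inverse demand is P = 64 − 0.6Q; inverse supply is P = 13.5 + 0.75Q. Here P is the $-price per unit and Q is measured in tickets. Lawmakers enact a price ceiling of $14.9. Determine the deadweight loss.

Competitive equilibrium: 64 − 0.6Q = 13.5 + 0.75Q → Q* = 37.4074, P* = 41.5556.
At the ceiling P = 14.9, quantity supplied = (14.9 − 13.5)/0.75 = 1.8667.
Willingness to pay at Q' = 1.8667: 64 − 0.6·1.8667 = 62.88.
ΔQ = 37.4074 − 1.8667 = 35.5407; wedge = 62.88 − 14.9 = 47.98.
Deadweight loss = ½ × 35.5407 × 47.98 = $852.62.

$852.62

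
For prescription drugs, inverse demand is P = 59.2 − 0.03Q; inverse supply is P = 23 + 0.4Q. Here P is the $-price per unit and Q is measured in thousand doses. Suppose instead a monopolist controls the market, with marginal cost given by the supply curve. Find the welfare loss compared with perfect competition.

$6.48 thousand

Competitive equilibrium: 59.2 − 0.03Q = 23 + 0.4Q → Q* = 84.186, P* = 56.6744.
Marginal revenue: MR = 59.2 − 0.06Q. Set MR = MC: 59.2 − 0.06Q = 23 + 0.4Q → Q_m = 78.6957.
Price P_m = 59.2 − 0.03·78.6957 = 56.8391; MC(Q_m) = 23 + 0.4·78.6957 = 54.4783.
Competitive Q* = 84.186, so ΔQ = 5.4903; wedge = 56.8391 − 54.4783 = 2.3608.
Deadweight loss = ½ × 5.4903 × 2.3608 = $6.48 thousand.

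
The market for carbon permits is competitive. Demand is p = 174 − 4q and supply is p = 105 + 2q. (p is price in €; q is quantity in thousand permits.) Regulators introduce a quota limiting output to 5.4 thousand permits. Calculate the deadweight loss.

€111.63 thousand

Competitive equilibrium: 174 − 4q = 105 + 2q → q* = 11.5, p* = 128.
At q = 5.4: demand price = 174 − 4·5.4 = 152.4; supply price = 105 + 2·5.4 = 115.8.
Δq = 11.5 − 5.4 = 6.1; wedge = 152.4 − 115.8 = 36.6.
Deadweight loss = ½ × 6.1 × 36.6 = €111.63 thousand.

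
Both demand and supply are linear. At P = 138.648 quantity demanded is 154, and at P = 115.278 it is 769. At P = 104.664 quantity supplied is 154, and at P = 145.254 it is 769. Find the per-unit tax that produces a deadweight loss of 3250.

26

Demand slope = (115.278 − 138.648)/(769 − 154) = −0.038, so P = 144.5 − 0.038Q.
Supply slope = (145.254 − 104.664)/(769 − 154) = 0.066, so P = 94.5 + 0.066Q.
Competitive equilibrium: 144.5 − 0.038Q = 94.5 + 0.066Q → Q* = 480.7692, P* = 126.2308.
A tax t gives ΔQ = t/0.104 and wedge t, so DWL = t²/0.208.
t²/0.208 = 3250 → t² = 676 → t = 26.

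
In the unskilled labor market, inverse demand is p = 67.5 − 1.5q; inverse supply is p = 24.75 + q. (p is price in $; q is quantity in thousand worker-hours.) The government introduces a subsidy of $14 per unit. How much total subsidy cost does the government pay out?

$317.80 thousand

Competitive equilibrium: 67.5 − 1.5q = 24.75 + q → q* = 17.1, p* = 41.85.
The subsidy lowers effective supply by 14: p = 10.75 + q.
New quantity: 67.5 − 1.5q = 10.75 + q → q' = 22.7.
Total subsidy cost = 14 × 22.7 = $317.80 thousand.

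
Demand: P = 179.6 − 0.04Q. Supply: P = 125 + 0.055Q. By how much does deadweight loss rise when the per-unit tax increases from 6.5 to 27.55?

Competitive equilibrium: 179.6 − 0.04Q = 125 + 0.055Q → Q* = 574.7368, P* = 156.6105.
For a per-unit tax t: ΔQ = t/0.095, so DWL = ½·t·(t/0.095) = t²/0.19.
At t = 6.5: DWL = 222.368. At t = 27.55: DWL = 3994.75.
Increase = 3994.75 − 222.368 = 3772.38.

3772.38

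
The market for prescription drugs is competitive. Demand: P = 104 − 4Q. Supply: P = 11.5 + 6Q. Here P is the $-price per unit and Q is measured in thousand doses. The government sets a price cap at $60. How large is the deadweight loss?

Competitive equilibrium: 104 − 4Q = 11.5 + 6Q → Q* = 9.25, P* = 67.
At the ceiling P = 60, quantity supplied = (60 − 11.5)/6 = 8.0833.
Willingness to pay at Q' = 8.0833: 104 − 4·8.0833 = 71.6668.
ΔQ = 9.25 − 8.0833 = 1.1667; wedge = 71.6668 − 60 = 11.6668.
Welfare loss = ½ × 1.1667 × 11.6668 = $6.81 thousand.

$6.81 thousand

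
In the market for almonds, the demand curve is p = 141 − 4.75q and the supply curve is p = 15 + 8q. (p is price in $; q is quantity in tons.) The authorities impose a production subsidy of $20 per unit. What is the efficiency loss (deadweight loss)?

Competitive equilibrium: 141 − 4.75q = 15 + 8q → q* = 9.8824, p* = 94.0588.
The subsidy lowers effective supply by 20: p = 8q − 5.
New quantity: 141 − 4.75q = 8q − 5 → q' = 11.451.
Overproduction Δq = 11.451 − 9.8824 = 1.5686; wedge = subsidy = 20.
Deadweight loss = ½ × 1.5686 × 20 = $15.69.

$15.69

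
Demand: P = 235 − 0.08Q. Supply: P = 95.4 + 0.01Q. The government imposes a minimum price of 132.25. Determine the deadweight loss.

3201.67

Competitive equilibrium: 235 − 0.08Q = 95.4 + 0.01Q → Q* = 1551.11111, P* = 110.91111.
At the floor P = 132.25, quantity demanded = (235 − 132.25)/0.08 = 1284.375.
Sellers' marginal cost at Q' = 1284.375: 95.4 + 0.01·1284.375 = 108.24375.
ΔQ = 1551.11111 − 1284.375 = 266.73611; wedge = 132.25 − 108.24375 = 24.00625.
Deadweight loss = ½ × 266.73611 × 24.00625 = 3201.67.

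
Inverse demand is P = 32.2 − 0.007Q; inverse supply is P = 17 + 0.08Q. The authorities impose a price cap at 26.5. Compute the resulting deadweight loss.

Competitive equilibrium: 32.2 − 0.007Q = 17 + 0.08Q → Q* = 174.71264, P* = 30.97701.
At the ceiling P = 26.5, quantity supplied = (26.5 − 17)/0.08 = 118.75.
Willingness to pay at Q' = 118.75: 32.2 − 0.007·118.75 = 31.36875.
ΔQ = 174.71264 − 118.75 = 55.96264; wedge = 31.36875 − 26.5 = 4.86875.
Welfare loss = ½ × 55.96264 × 4.86875 = 136.23.

136.23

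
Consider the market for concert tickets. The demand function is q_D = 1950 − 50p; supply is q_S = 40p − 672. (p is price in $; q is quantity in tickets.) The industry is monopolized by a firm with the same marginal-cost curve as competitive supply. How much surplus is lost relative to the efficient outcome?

In inverse form: demand p = 39 − 0.02q, supply p = 16.8 + 0.025q.
Competitive equilibrium: 39 − 0.02q = 16.8 + 0.025q → q* = 493.33333, p* = 29.13333.
Marginal revenue: MR = 39 − 0.04q. Set MR = MC: 39 − 0.04q = 16.8 + 0.025q → q_m = 341.53846.
Price p_m = 39 − 0.02·341.53846 = 32.16923; MC(q_m) = 16.8 + 0.025·341.53846 = 25.33846.
Competitive q* = 493.33333, so Δq = 151.79487; wedge = 32.16923 − 25.33846 = 6.83077.
Welfare loss = ½ × 151.79487 × 6.83077 = $518.44.

$518.44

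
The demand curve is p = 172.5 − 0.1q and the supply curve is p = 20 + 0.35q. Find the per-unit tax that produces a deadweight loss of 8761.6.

Competitive equilibrium: 172.5 − 0.1q = 20 + 0.35q → q* = 338.8889, p* = 138.6111.
A tax t gives Δq = t/0.45 and wedge t, so DWL = t²/0.9.
t²/0.9 = 8761.6 → t² = 7885.44 → t = 88.8.

88.8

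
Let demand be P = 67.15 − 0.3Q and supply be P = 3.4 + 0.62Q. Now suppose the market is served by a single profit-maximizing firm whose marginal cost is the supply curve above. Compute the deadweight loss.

133.56

Competitive equilibrium: 67.15 − 0.3Q = 3.4 + 0.62Q → Q* = 69.2935, P* = 46.362.
Marginal revenue: MR = 67.15 − 0.6Q. Set MR = MC: 67.15 − 0.6Q = 3.4 + 0.62Q → Q_m = 52.2541.
Price P_m = 67.15 − 0.3·52.2541 = 51.4738; MC(Q_m) = 3.4 + 0.62·52.2541 = 35.7975.
Competitive Q* = 69.2935, so ΔQ = 17.0394; wedge = 51.4738 − 35.7975 = 15.6763.
Deadweight loss = ½ × 17.0394 × 15.6763 = 133.56.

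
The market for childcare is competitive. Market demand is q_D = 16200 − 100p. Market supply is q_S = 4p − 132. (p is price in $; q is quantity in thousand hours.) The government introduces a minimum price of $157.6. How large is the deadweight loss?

In inverse form: demand p = 162 − 0.01q, supply p = 33 + 0.25q.
Competitive equilibrium: 162 − 0.01q = 33 + 0.25q → q* = 496.1538, p* = 157.0385.
At the floor p = 157.6, quantity demanded = (162 − 157.6)/0.01 = 440.
Sellers' marginal cost at q' = 440: 33 + 0.25·440 = 143.
Δq = 496.1538 − 440 = 56.1538; wedge = 157.6 − 143 = 14.6.
Deadweight loss = ½ × 56.1538 × 14.6 = $409.92 thousand.

$409.92 thousand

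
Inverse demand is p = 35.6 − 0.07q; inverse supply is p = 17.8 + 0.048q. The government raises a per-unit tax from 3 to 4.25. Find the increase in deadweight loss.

Competitive equilibrium: 35.6 − 0.07q = 17.8 + 0.048q → q* = 150.8475, p* = 25.0407.
For a per-unit tax t: Δq = t/0.118, so DWL = ½·t·(t/0.118) = t²/0.236.
At t = 3: DWL = 38.136. At t = 4.25: DWL = 76.536.
Increase = 76.536 − 38.136 = 38.40.

38.40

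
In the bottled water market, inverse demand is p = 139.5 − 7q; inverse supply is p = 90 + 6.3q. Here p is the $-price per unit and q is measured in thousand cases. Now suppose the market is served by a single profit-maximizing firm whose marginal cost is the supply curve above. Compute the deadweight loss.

$10.95 thousand

Competitive equilibrium: 139.5 − 7q = 90 + 6.3q → q* = 3.7218, p* = 113.4474.
Marginal revenue: MR = 139.5 − 14q. Set MR = MC: 139.5 − 14q = 90 + 6.3q → q_m = 2.4384.
Price p_m = 139.5 − 7·2.4384 = 122.4312; MC(q_m) = 90 + 6.3·2.4384 = 105.3619.
Competitive q* = 3.7218, so Δq = 1.2834; wedge = 122.4312 − 105.3619 = 17.0693.
The triangle = ½ × 1.2834 × 17.0693 = $10.95 thousand.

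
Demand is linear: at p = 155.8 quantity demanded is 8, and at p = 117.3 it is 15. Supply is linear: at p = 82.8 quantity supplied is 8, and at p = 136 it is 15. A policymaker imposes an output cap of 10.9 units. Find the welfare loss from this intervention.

Demand slope = (117.3 − 155.8)/(15 − 8) = −5.5, so p = 199.8 − 5.5q.
Supply slope = (136 − 82.8)/(15 − 8) = 7.6, so p = 22 + 7.6q.
Competitive equilibrium: 199.8 − 5.5q = 22 + 7.6q → q* = 13.5725, p* = 125.1511.
At q = 10.9: demand price = 199.8 − 5.5·10.9 = 139.85; supply price = 22 + 7.6·10.9 = 104.84.
Δq = 13.5725 − 10.9 = 2.6725; wedge = 139.85 − 104.84 = 35.01.
Deadweight loss = ½ × 2.6725 × 35.01 = 46.78.

46.78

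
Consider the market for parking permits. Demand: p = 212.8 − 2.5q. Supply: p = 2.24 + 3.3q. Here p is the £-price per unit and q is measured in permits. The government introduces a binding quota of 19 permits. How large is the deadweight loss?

Competitive equilibrium: 212.8 − 2.5q = 2.24 + 3.3q → q* = 36.30345, p* = 122.04138.
At q = 19: demand price = 212.8 − 2.5·19 = 165.3; supply price = 2.24 + 3.3·19 = 64.94.
Δq = 36.30345 − 19 = 17.30345; wedge = 165.3 − 64.94 = 100.36.
DWL = ½ × 17.30345 × 100.36 = £868.29.

£868.29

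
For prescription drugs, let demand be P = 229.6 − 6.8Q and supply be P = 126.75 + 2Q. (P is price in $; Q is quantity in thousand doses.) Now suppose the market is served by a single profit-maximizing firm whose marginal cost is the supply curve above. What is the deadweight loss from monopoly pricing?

$114.20 thousand

Competitive equilibrium: 229.6 − 6.8Q = 126.75 + 2Q → Q* = 11.6875, P* = 150.125.
Marginal revenue: MR = 229.6 − 13.6Q. Set MR = MC: 229.6 − 13.6Q = 126.75 + 2Q → Q_m = 6.5929.
Price P_m = 229.6 − 6.8·6.5929 = 184.7683; MC(Q_m) = 126.75 + 2·6.5929 = 139.9358.
Competitive Q* = 11.6875, so ΔQ = 5.0946; wedge = 184.7683 − 139.9358 = 44.8325.
DWL = ½ × 5.0946 × 44.8325 = $114.20 thousand.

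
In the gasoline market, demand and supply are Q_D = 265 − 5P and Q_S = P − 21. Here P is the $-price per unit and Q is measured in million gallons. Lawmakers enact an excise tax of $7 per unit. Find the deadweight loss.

$20.42 million

In inverse form: demand P = 53 − 0.2Q, supply P = 21 + Q.
Competitive equilibrium: 53 − 0.2Q = 21 + Q → Q* = 26.6667, P* = 47.6667.
With the tax, the buyer price exceeds the seller price by 7: (53 − 0.2Q) − (21 + Q) = 7 → Q' = 20.8333.
ΔQ = 26.6667 − 20.8333 = 5.8334; the wedge equals the tax, 7.
The triangle = ½ × 5.8334 × 7 = $20.42 million.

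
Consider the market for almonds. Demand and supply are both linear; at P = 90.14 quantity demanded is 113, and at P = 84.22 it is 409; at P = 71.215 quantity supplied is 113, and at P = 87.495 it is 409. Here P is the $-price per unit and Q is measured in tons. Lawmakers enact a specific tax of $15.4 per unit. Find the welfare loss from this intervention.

Demand slope = (84.22 − 90.14)/(409 − 113) = −0.02, so P = 92.4 − 0.02Q.
Supply slope = (87.495 − 71.215)/(409 − 113) = 0.055, so P = 65 + 0.055Q.
Competitive equilibrium: 92.4 − 0.02Q = 65 + 0.055Q → Q* = 365.3333, P* = 85.0933.
With the tax, the buyer price exceeds the seller price by 15.4: (92.4 − 0.02Q) − (65 + 0.055Q) = 15.4 → Q' = 160.
ΔQ = 365.3333 − 160 = 205.3333; the wedge equals the tax, 15.4.
Deadweight loss = ½ × 205.3333 × 15.4 = $1581.07.

$1581.07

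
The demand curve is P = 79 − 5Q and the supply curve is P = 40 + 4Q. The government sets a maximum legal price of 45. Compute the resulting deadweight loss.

42.78

Competitive equilibrium: 79 − 5Q = 40 + 4Q → Q* = 4.3333, P* = 57.3333.
At the ceiling P = 45, quantity supplied = (45 − 40)/4 = 1.25.
Willingness to pay at Q' = 1.25: 79 − 5·1.25 = 72.75.
ΔQ = 4.3333 − 1.25 = 3.0833; wedge = 72.75 − 45 = 27.75.
DWL = ½ × 3.0833 × 27.75 = 42.78.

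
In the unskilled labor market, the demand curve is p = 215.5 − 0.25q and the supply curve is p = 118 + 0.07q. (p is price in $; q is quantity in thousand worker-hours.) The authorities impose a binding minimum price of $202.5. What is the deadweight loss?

Competitive equilibrium: 215.5 − 0.25q = 118 + 0.07q → q* = 304.6875, p* = 139.3281.
At the floor p = 202.5, quantity demanded = (215.5 − 202.5)/0.25 = 52.
Sellers' marginal cost at q' = 52: 118 + 0.07·52 = 121.64.
Δq = 304.6875 − 52 = 252.6875; wedge = 202.5 − 121.64 = 80.86.
The triangle = ½ × 252.6875 × 80.86 = $10216.16 thousand.

$10216.16 thousand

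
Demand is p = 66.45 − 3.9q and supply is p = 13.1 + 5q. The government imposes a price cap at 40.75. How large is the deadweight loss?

0.96

Competitive equilibrium: 66.45 − 3.9q = 13.1 + 5q → q* = 5.9944, p* = 43.0719.
At the ceiling p = 40.75, quantity supplied = (40.75 − 13.1)/5 = 5.53.
Willingness to pay at q' = 5.53: 66.45 − 3.9·5.53 = 44.883.
Δq = 5.9944 − 5.53 = 0.4644; wedge = 44.883 − 40.75 = 4.133.
Deadweight loss = ½ × 0.4644 × 4.133 = 0.96.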